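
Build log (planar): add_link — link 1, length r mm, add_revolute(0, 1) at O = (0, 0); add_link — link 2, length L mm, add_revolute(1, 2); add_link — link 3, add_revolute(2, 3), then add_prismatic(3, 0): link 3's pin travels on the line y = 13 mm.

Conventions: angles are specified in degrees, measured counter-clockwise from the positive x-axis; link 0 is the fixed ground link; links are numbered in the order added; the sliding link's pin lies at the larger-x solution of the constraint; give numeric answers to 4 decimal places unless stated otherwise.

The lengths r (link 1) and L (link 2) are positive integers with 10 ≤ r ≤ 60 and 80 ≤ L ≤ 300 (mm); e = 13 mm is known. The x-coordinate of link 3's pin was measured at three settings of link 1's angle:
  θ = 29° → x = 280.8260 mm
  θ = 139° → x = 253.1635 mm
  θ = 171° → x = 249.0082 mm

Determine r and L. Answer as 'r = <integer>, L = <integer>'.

constraint per measurement: (x − r cos θ)² + (r sin θ − e)² = L²
subtracting the θ₁ and θ₂ equations cancels the r² and L² terms:
r = (x₁² − x₂²) / (2[(x₁cos θ₁ + e sin θ₁) − (x₂cos θ₂ + e sin θ₂)]) = 17.0000 → r = 17
L² = (x₁ − r cos θ₁)² + (r sin θ₁ − e)² = 70756.0140 → L = 266.0000 → L = 266
check at θ₃=171°: x = 249.0082 (printed 249.0082) ✓

r = 17, L = 266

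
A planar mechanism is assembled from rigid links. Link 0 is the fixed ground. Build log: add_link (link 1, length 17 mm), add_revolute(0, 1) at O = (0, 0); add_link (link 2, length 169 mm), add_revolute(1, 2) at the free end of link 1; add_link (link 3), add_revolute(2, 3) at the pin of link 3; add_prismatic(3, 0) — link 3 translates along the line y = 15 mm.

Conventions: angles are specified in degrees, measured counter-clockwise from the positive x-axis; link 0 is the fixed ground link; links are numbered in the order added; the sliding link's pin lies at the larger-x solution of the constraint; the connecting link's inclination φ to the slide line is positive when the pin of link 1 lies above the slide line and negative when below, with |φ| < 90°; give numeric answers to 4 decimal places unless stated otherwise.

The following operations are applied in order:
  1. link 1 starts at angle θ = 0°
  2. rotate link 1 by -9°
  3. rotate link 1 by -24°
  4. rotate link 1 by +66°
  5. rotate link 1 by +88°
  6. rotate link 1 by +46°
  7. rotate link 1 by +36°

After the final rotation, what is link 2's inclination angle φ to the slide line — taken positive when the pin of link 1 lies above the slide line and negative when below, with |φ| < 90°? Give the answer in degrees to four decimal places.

geometry: r = 17 mm, L = 169 mm, e = 15 mm; θ starts at 0°
rotate link 1 by -9°: θ ← 0° -9° = -9°
rotate link 1 by -24°: θ ← -9° -24° = -33°
rotate link 1 by +66°: θ ← -33° +66° = 33°
rotate link 1 by +88°: θ ← 33° +88° = 121°
rotate link 1 by +46°: θ ← 121° +46° = 167°
rotate link 1 by +36°: θ ← 167° +36° = 203°
h = r sin θ − e = -6.642429 − 15 = -21.642429
sin φ = h / L = -21.642429 / 169 = -0.12806171
φ = arcsin(-0.12806171) = -7.357600°

-7.3576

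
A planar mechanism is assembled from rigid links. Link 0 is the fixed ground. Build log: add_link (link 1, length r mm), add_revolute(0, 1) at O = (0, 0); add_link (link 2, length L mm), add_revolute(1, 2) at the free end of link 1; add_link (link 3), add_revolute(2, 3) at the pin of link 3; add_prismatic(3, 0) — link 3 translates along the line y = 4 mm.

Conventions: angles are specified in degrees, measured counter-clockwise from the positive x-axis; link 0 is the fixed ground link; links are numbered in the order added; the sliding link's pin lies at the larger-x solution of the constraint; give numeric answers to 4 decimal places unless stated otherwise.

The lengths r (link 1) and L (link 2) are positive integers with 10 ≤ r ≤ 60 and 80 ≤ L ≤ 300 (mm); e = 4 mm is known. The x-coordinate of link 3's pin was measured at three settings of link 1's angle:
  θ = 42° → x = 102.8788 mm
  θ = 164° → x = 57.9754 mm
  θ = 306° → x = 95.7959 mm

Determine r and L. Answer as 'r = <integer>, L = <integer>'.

constraint per measurement: (x − r cos θ)² + (r sin θ − e)² = L²
subtracting the θ₁ and θ₂ equations cancels the r² and L² terms:
r = (x₁² − x₂²) / (2[(x₁cos θ₁ + e sin θ₁) − (x₂cos θ₂ + e sin θ₂)]) = 27.0000 → r = 27
L² = (x₁ − r cos θ₁)² + (r sin θ₁ − e)² = 7056.0075 → L = 84.0000 → L = 84
check at θ₃=306°: x = 95.7959 (printed 95.7959) ✓

r = 27, L = 84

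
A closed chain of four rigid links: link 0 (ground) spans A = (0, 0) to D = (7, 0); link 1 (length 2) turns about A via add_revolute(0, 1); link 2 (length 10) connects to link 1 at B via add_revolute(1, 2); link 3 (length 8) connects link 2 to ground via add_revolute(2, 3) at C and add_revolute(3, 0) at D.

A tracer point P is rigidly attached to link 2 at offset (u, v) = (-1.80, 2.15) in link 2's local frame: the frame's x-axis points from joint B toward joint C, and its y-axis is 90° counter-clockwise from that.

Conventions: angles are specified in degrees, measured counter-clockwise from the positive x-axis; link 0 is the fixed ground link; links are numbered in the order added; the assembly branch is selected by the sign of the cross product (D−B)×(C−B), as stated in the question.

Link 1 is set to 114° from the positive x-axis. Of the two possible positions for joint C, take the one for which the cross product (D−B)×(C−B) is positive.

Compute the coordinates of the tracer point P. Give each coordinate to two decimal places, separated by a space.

A=(0,0), D=(7.00,0)
B = A + 2.00·(cos114°, sin114°) = (-0.8135, 1.8271)
|BD| = 8.0243
circle(B,10.00) ∩ circle(D,8.00): a=6.2553, h=7.8020
  candidates: C₊=(7.0540,7.9998) cross=62.605; C₋=(3.5011,-7.1943) cross=-62.605
  branch + wants cross > 0 → take C=(7.0540,7.9998) (cross=62.605)
ex = (C−B)/|BC| = (0.7867,0.6173); ey = (-0.6173,0.7867)
P = B + -1.80·ex + 2.15·ey = (-3.5568,2.4075)

-3.56 2.41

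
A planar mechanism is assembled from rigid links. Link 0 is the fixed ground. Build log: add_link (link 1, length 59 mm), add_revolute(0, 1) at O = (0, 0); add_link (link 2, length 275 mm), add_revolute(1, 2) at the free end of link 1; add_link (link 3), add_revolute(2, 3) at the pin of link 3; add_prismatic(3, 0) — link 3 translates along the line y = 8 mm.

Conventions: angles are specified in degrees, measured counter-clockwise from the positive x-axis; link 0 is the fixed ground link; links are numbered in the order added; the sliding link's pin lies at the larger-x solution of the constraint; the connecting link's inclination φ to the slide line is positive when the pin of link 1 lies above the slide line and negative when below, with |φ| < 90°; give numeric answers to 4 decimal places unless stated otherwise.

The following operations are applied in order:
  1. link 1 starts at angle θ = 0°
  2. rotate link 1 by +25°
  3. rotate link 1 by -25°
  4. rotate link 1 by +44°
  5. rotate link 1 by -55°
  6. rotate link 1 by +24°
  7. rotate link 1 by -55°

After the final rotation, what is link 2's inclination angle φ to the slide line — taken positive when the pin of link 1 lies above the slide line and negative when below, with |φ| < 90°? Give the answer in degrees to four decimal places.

geometry: r = 59 mm, L = 275 mm, e = 8 mm; θ starts at 0°
rotate link 1 by +25°: θ ← 0° +25° = 25°
rotate link 1 by -25°: θ ← 25° -25° = 0°
rotate link 1 by +44°: θ ← 0° +44° = 44°
rotate link 1 by -55°: θ ← 44° -55° = -11°
rotate link 1 by +24°: θ ← -11° +24° = 13°
rotate link 1 by -55°: θ ← 13° -55° = -42°
h = r sin θ − e = -39.478706 − 8 = -47.478706
sin φ = h / L = -47.478706 / 275 = -0.17264984
φ = arcsin(-0.17264984) = -9.941922°

-9.9419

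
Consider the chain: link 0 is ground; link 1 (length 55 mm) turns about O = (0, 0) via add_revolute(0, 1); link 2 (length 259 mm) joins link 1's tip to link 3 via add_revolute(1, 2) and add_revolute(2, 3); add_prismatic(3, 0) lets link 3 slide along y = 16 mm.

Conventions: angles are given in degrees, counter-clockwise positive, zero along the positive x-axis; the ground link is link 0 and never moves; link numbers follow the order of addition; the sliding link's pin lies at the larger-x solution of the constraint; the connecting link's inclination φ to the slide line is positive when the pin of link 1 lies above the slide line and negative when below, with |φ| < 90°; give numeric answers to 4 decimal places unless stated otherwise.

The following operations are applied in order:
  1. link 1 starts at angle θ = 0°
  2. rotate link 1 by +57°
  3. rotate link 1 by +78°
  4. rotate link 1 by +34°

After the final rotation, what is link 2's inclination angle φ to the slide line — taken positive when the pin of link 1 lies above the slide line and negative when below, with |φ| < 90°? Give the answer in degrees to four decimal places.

geometry: r = 55 mm, L = 259 mm, e = 16 mm; θ starts at 0°
rotate link 1 by +57°: θ ← 0° +57° = 57°
rotate link 1 by +78°: θ ← 57° +78° = 135°
rotate link 1 by +34°: θ ← 135° +34° = 169°
h = r sin θ − e = 10.494495 − 16 = -5.505505
sin φ = h / L = -5.505505 / 259 = -0.02125678
φ = arcsin(-0.02125678) = -1.218015°

-1.2180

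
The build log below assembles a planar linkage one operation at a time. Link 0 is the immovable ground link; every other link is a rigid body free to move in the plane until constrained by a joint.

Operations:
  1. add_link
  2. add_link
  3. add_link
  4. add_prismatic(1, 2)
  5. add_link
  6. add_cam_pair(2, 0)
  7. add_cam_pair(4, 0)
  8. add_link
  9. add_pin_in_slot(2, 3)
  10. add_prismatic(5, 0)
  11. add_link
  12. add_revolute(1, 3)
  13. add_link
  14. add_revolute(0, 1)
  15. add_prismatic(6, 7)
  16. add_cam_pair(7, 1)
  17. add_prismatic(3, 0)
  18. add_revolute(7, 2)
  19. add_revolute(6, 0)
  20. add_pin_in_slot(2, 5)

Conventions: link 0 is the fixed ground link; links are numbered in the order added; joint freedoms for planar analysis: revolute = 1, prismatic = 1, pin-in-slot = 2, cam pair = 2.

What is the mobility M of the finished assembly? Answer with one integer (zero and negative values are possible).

(L,J1,J2)=(1,0,0); link0 fixed
link1: (2,0,0)
link2: (3,0,0)
link3: (4,0,0)
P 1-2 [J1]: (4,1,0)
link4: (5,1,0)
C 2-0 [J2]: (5,1,1)
C 4-0 [J2]: (5,1,2)
link5: (6,1,2)
PS 2-3 [J2]: (6,1,3)
P 5-0 [J1]: (6,2,3)
link6: (7,2,3)
R 1-3 [J1]: (7,3,3)
link7: (8,3,3)
R 0-1 [J1]: (8,4,3)
P 6-7 [J1]: (8,5,3)
C 7-1 [J2]: (8,5,4)
P 3-0 [J1]: (8,6,4)
R 7-2 [J1]: (8,7,4)
R 6-0 [J1]: (8,8,4)
PS 2-5 [J2]: (8,8,5)
Grübler: 3·7 − 2·8 − 5 = 0

M = 0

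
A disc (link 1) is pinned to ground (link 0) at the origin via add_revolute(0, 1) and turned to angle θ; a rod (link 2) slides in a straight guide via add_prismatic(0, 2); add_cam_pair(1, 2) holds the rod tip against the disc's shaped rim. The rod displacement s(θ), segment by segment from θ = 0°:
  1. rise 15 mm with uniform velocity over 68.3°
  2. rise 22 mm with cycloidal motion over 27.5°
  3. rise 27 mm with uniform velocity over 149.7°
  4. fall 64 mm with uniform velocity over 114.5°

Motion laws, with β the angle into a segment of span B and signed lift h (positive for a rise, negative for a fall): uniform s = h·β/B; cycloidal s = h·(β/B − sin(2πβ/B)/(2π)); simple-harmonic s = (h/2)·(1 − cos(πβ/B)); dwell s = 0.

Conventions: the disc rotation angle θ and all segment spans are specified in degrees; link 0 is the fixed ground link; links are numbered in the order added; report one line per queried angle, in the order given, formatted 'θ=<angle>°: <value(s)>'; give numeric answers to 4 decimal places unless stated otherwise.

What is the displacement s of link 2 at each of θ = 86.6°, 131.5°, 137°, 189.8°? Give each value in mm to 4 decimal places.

segment 1 (0° to 68.3°, uniform, h = 15) is passed completely: s = 0.0000 + (15) = 15.0000
θ = 86.6° falls in segment 2 (68.3° to 95.8°, cycloidal, h = 22): β = 86.6 − 68.3 = 18.3°, B = 27.5°; Δs = 22·(0.6655 − sin(2π·0.6655)/(2π)) = 17.6589; s = 15.0000 + 17.6589 = 32.6589
segment 2 (68.3° to 95.8°, cycloidal, h = 22) is passed completely: s = 15.0000 + (22) = 37.0000
θ = 131.5° falls in segment 3 (95.8° to 245.5°, uniform, h = 27): β = 131.5 − 95.8 = 35.7°, B = 149.7°; Δs = 27·35.7/149.7 = 6.4389; s = 37.0000 + 6.4389 = 43.4389
θ = 137° falls in segment 3 (95.8° to 245.5°, uniform, h = 27): β = 137 − 95.8 = 41.2°, B = 149.7°; Δs = 27·41.2/149.7 = 7.4309; s = 37.0000 + 7.4309 = 44.4309
θ = 189.8° falls in segment 3 (95.8° to 245.5°, uniform, h = 27): β = 189.8 − 95.8 = 94°, B = 149.7°; Δs = 27·94/149.7 = 16.9539; s = 37.0000 + 16.9539 = 53.9539

θ=86.6°: 32.6589
θ=131.5°: 43.4389
θ=137°: 44.4309
θ=189.8°: 53.9539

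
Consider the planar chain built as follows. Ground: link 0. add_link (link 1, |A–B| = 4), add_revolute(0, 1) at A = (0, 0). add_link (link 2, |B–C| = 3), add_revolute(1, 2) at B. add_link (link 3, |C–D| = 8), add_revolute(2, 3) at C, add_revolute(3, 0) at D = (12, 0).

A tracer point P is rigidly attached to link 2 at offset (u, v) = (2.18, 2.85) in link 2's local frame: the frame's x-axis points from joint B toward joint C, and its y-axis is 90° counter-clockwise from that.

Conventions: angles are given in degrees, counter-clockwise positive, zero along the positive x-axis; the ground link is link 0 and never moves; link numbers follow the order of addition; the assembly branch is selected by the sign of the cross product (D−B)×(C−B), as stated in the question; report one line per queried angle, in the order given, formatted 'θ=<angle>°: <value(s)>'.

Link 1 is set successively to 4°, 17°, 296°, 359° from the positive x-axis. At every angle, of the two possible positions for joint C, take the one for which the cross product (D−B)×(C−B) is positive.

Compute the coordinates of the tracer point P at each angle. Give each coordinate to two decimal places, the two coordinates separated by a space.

A=(0,0), D=(12.00,0)
θ=4°: B = A + 4.00·(cos4°, sin4°) = (3.9903, 0.2790)
θ=4°: |BD| = 8.0146
θ=4°: circle(B,3.00) ∩ circle(D,8.00): a=0.5761, h=2.9442
θ=4°:   candidates: C₊=(4.6685,3.2014) cross=23.596; C₋=(4.4635,-2.6834) cross=-23.596
θ=4°:   branch + wants cross > 0 → take C=(4.6685,3.2014) (cross=23.596)
θ=4°: ex = (C−B)/|BC| = (0.2261,0.9741); ey = (-0.9741,0.2261)
θ=4°: P = B + 2.18·ex + 2.85·ey = (1.7069,3.0469)
θ=17°: B = A + 4.00·(cos17°, sin17°) = (3.8252, 1.1695)
θ=17°: |BD| = 8.2580
θ=17°: circle(B,3.00) ∩ circle(D,8.00): a=0.7989, h=2.8917
θ=17°:   candidates: C₊=(5.0256,3.9189) cross=23.879; C₋=(4.2066,-1.8062) cross=-23.879
θ=17°:   branch + wants cross > 0 → take C=(5.0256,3.9189) (cross=23.879)
θ=17°: ex = (C−B)/|BC| = (0.4001,0.9165); ey = (-0.9165,0.4001)
θ=17°: P = B + 2.18·ex + 2.85·ey = (2.0856,4.3077)
θ=296°: B = A + 4.00·(cos296°, sin296°) = (1.7535, -3.5952)
θ=296°: |BD| = 10.8589
θ=296°: circle(B,3.00) ∩ circle(D,8.00): a=2.8970, h=0.7794
θ=296°:   candidates: C₊=(4.2290,-1.9006) cross=8.463; C₋=(4.7451,-3.3715) cross=-8.463
θ=296°:   branch + wants cross > 0 → take C=(4.2290,-1.9006) (cross=8.463)
θ=296°: ex = (C−B)/|BC| = (0.8252,0.5649); ey = (-0.5649,0.8252)
θ=296°: P = B + 2.18·ex + 2.85·ey = (1.9425,-0.0120)
θ=359°: B = A + 4.00·(cos359°, sin359°) = (3.9994, -0.0698)
θ=359°: |BD| = 8.0009
θ=359°: circle(B,3.00) ∩ circle(D,8.00): a=0.5633, h=2.9466
θ=359°:   candidates: C₊=(4.5370,2.8816) cross=23.576; C₋=(4.5884,-3.0114) cross=-23.576
θ=359°:   branch + wants cross > 0 → take C=(4.5370,2.8816) (cross=23.576)
θ=359°: ex = (C−B)/|BC| = (0.1792,0.9838); ey = (-0.9838,0.1792)
θ=359°: P = B + 2.18·ex + 2.85·ey = (1.5862,2.5856)

θ=4°: 1.71 3.05
θ=17°: 2.09 4.31
θ=296°: 1.94 -0.01
θ=359°: 1.59 2.59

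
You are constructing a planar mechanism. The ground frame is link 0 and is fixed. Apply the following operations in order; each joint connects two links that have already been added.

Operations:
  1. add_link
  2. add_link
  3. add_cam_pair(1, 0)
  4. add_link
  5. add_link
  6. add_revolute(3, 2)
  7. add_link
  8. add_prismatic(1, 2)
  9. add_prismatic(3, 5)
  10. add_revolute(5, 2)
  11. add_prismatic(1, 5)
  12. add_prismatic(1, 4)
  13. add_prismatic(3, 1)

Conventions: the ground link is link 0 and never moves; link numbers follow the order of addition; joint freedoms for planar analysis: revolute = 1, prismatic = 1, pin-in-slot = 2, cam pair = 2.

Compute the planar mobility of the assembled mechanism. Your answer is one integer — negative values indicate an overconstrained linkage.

link 0 = ground. State L|J1|J2 = 1|0|0
+link1  2|0|0
+link2  3|0|0
C(1,0) f=2→J2  3|0|1
+link3  4|0|1
+link4  5|0|1
R(3,2) f=1→J1  5|1|1
+link5  6|1|1
P(1,2) f=1→J1  6|2|1
P(3,5) f=1→J1  6|3|1
R(5,2) f=1→J1  6|4|1
P(1,5) f=1→J1  6|5|1
P(1,4) f=1→J1  6|6|1
P(3,1) f=1→J1  6|7|1
M = 3(6−1)−2·7−1 = 15−14−1 = 0

M = 0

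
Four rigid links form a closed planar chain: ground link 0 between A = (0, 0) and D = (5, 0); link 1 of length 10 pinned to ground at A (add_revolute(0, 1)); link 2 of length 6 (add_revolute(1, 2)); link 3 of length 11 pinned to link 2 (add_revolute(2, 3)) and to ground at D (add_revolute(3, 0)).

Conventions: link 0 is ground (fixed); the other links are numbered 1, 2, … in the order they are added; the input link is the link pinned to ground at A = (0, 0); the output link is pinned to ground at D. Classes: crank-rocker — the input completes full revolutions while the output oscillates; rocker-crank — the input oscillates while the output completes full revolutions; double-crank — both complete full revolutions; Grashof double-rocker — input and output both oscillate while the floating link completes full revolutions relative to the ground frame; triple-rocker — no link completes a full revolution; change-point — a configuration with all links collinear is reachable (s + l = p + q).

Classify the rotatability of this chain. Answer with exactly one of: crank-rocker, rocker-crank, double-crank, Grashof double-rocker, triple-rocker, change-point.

lengths: ground=5, input=10, coupler=6, output=11
sorted: s=5 (shortest), l=11 (longest), p+q=16
s + l = 16 vs p + q = 16
s + l = p + q → change-point (collinear configuration reachable)

change-point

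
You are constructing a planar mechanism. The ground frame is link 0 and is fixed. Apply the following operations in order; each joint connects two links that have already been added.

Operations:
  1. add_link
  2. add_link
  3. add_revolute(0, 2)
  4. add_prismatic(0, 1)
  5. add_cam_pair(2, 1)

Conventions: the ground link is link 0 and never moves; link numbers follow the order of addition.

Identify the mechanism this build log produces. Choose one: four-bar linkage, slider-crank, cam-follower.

links: 3 (incl. ground); joints: 1 revolute, 1 prismatic, 1 higher (cam) pair, forming one closed loop
3 links, revolute + prismatic + higher pair in one loop → cam-follower

cam-follower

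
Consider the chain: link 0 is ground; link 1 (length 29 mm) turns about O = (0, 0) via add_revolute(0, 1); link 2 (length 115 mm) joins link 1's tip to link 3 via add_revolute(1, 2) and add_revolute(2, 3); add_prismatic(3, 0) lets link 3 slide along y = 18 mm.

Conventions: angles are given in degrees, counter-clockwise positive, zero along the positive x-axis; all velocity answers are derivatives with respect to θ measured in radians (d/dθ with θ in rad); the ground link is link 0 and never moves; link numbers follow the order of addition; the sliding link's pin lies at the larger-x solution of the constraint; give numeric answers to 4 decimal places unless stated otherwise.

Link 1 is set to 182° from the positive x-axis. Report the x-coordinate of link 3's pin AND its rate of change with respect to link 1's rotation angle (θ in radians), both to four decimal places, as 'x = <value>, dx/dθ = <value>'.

geometry: r = 29 mm, L = 115 mm, e = 18 mm
crank pin P = (r cos θ, r sin θ) = (-28.982334, -1.012085)
h = r sin θ − e = -1.012085 − 18 = -19.012085
x = r cos θ + √(L² − h²) = -28.982334 + 113.417550 = 84.435216
dx/dθ = −r sin θ − h·r cos θ/√(L² − h²) (θ in radians; h = -19.012085) = -3.846198

x = 84.4352, dx/dθ = -3.8462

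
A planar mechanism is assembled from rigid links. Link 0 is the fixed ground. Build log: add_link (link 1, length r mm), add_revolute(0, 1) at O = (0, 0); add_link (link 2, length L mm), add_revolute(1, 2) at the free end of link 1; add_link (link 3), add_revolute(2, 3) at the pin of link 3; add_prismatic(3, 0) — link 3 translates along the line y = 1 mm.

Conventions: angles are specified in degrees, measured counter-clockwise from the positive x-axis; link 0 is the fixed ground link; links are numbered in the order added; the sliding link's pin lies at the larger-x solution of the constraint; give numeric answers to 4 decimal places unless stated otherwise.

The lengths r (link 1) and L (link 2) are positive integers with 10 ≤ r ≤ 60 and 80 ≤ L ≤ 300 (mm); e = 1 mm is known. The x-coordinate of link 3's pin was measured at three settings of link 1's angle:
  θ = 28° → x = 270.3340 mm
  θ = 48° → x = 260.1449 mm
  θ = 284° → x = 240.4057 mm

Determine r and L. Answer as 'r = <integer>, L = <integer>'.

constraint per measurement: (x − r cos θ)² + (r sin θ − e)² = L²
subtracting the θ₁ and θ₂ equations cancels the r² and L² terms:
r = (x₁² − x₂²) / (2[(x₁cos θ₁ + e sin θ₁) − (x₂cos θ₂ + e sin θ₂)]) = 42.0002 → r = 42
L² = (x₁ − r cos θ₁)² + (r sin θ₁ − e)² = 54756.0126 → L = 234.0000 → L = 234
check at θ₃=284°: x = 240.4057 (printed 240.4057) ✓

r = 42, L = 234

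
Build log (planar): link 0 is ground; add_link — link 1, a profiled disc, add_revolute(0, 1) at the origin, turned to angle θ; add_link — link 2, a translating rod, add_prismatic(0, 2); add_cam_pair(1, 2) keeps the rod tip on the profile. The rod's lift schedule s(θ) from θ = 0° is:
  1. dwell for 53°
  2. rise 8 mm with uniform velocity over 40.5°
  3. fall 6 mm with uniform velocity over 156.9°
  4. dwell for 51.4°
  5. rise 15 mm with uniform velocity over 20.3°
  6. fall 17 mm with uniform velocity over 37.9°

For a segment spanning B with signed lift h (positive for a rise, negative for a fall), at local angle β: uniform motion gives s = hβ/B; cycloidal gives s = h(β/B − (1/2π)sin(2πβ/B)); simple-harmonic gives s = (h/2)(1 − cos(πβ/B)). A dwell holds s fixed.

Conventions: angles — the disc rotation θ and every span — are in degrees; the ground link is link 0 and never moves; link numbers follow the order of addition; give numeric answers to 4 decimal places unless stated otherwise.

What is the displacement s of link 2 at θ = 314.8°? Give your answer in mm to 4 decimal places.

seg 1 [0°–53°] dwell: s stays 0.0000
seg 2 [53°–93.5°] uniform, h=8: full span → s += 8 → s = 8.0000
seg 3 [93.5°–250.4°] uniform, h=-6: full span → s += -6 → s = 2.0000
seg 4 [250.4°–301.8°] dwell: s stays 2.0000
seg 5 [301.8°–322.1°] uniform, h=15: θ=314.8° here. β=13, B=20.3. 15·13/20.3 = 9.6059 → s = 11.6059

11.6059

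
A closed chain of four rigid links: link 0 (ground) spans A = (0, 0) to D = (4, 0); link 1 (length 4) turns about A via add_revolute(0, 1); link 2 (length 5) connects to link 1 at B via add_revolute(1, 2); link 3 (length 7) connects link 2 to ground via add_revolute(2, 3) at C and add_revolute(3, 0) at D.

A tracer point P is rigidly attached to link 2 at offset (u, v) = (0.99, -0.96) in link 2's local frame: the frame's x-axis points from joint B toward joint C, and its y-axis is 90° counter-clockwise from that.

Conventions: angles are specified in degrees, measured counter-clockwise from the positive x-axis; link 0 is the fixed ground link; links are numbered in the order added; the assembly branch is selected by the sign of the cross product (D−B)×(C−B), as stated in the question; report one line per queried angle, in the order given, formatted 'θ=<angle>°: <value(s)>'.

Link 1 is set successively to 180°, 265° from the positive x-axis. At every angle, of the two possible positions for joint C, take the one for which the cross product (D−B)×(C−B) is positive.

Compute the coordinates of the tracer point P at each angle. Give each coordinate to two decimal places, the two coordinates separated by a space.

A=(0,0), D=(4.00,0)
θ=180°: B = A + 4.00·(cos180°, sin180°) = (-4.0000, 0.0000)
θ=180°: |BD| = 8.0000
θ=180°: circle(B,5.00) ∩ circle(D,7.00): a=2.5000, h=4.3301
θ=180°:   candidates: C₊=(-1.5000,4.3301) cross=34.641; C₋=(-1.5000,-4.3301) cross=-34.641
θ=180°:   branch + wants cross > 0 → take C=(-1.5000,4.3301) (cross=34.641)
θ=180°: ex = (C−B)/|BC| = (0.5000,0.8660); ey = (-0.8660,0.5000)
θ=180°: P = B + 0.99·ex + -0.96·ey = (-2.6736,0.3774)
θ=265°: B = A + 4.00·(cos265°, sin265°) = (-0.3486, -3.9848)
θ=265°: |BD| = 5.8982
θ=265°: circle(B,5.00) ∩ circle(D,7.00): a=0.9146, h=4.9156
θ=265°:   candidates: C₊=(-2.9953,0.2573) cross=28.994; C₋=(3.6466,-6.9911) cross=-28.994
θ=265°:   branch + wants cross > 0 → take C=(-2.9953,0.2573) (cross=28.994)
θ=265°: ex = (C−B)/|BC| = (-0.5293,0.8484); ey = (-0.8484,-0.5293)
θ=265°: P = B + 0.99·ex + -0.96·ey = (-0.0582,-2.6367)

θ=180°: -2.67 0.38
θ=265°: -0.06 -2.64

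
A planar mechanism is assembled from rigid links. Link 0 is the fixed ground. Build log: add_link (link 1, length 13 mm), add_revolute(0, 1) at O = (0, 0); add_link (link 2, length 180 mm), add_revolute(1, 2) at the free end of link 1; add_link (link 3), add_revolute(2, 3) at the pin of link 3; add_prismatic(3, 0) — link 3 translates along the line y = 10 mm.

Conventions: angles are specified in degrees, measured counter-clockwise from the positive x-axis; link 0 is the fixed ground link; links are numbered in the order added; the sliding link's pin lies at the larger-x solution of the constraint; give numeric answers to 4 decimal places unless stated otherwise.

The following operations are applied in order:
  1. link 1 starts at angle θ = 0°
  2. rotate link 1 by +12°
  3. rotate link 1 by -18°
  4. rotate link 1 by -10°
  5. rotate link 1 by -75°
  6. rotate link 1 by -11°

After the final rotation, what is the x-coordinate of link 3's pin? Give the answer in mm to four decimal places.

geometry: r = 13 mm, L = 180 mm, e = 10 mm; θ starts at 0°
rotate link 1 by +12°: θ ← 0° +12° = 12°
rotate link 1 by -18°: θ ← 12° -18° = -6°
rotate link 1 by -10°: θ ← -6° -10° = -16°
rotate link 1 by -75°: θ ← -16° -75° = -91°
rotate link 1 by -11°: θ ← -91° -11° = -102°
crank pin P = (r cos θ, r sin θ) = (-2.702852, -12.715919)
h = r sin θ − e = -12.715919 − 10 = -22.715919
x = r cos θ + √(L² − h²) = -2.702852 + 178.560878 = 175.858026

175.8580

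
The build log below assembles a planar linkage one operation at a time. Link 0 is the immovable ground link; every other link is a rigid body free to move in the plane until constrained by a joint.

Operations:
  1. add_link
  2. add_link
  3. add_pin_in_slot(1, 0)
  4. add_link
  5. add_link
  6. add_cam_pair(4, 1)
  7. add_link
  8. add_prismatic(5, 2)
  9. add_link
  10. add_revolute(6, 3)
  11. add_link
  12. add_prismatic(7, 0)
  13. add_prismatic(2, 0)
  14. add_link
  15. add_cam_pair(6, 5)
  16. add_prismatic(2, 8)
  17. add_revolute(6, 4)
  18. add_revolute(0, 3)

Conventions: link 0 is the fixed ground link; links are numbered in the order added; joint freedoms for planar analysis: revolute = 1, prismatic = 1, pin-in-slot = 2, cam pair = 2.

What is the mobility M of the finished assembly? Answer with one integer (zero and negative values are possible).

link 0 = ground. State L|J1|J2 = 1|0|0
+link1  2|0|0
+link2  3|0|0
PS(1,0) f=2→J2  3|0|1
+link3  4|0|1
+link4  5|0|1
C(4,1) f=2→J2  5|0|2
+link5  6|0|2
P(5,2) f=1→J1  6|1|2
+link6  7|1|2
R(6,3) f=1→J1  7|2|2
+link7  8|2|2
P(7,0) f=1→J1  8|3|2
P(2,0) f=1→J1  8|4|2
+link8  9|4|2
C(6,5) f=2→J2  9|4|3
P(2,8) f=1→J1  9|5|3
R(6,4) f=1→J1  9|6|3
R(0,3) f=1→J1  9|7|3
M = 3(9−1)−2·7−3 = 24−14−3 = 7

M = 7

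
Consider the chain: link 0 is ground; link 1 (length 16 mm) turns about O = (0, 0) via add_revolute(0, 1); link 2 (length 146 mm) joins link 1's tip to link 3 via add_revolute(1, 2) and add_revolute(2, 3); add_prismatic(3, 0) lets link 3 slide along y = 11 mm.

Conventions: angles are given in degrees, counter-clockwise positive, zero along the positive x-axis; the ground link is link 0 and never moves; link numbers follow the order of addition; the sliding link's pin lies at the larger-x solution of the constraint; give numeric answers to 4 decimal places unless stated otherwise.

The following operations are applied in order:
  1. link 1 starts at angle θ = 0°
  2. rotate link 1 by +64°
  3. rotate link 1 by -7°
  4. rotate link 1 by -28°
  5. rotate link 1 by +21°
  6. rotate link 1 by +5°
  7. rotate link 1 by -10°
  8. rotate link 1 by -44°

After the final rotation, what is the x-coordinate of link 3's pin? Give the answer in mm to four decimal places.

geometry: r = 16 mm, L = 146 mm, e = 11 mm; θ starts at 0°
rotate link 1 by +64°: θ ← 0° +64° = 64°
rotate link 1 by -7°: θ ← 64° -7° = 57°
rotate link 1 by -28°: θ ← 57° -28° = 29°
rotate link 1 by +21°: θ ← 29° +21° = 50°
rotate link 1 by +5°: θ ← 50° +5° = 55°
rotate link 1 by -10°: θ ← 55° -10° = 45°
rotate link 1 by -44°: θ ← 45° -44° = 1°
crank pin P = (r cos θ, r sin θ) = (15.997563, 0.279239)
h = r sin θ − e = 0.279239 − 11 = -10.720761
x = r cos θ + √(L² − h²) = 15.997563 + 145.605856 = 161.603419

161.6034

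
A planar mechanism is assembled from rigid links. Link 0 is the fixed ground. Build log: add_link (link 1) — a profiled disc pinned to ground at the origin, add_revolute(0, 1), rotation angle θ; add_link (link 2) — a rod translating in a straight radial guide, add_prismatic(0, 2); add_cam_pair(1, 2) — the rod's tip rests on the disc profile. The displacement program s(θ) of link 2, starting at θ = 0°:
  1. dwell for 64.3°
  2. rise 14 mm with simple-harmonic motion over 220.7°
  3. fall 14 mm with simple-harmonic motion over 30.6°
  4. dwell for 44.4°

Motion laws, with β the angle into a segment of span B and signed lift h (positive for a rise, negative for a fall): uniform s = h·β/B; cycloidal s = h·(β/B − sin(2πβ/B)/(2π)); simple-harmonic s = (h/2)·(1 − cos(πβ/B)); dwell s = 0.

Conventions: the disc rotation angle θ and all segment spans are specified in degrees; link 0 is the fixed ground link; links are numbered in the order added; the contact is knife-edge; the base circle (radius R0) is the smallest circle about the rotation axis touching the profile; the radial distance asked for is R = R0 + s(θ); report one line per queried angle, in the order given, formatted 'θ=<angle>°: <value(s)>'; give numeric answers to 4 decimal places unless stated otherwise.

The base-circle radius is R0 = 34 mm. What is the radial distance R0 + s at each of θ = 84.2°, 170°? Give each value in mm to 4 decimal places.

seg 1 [0°–64.3°] dwell: s stays 0.0000
seg 2 [64.3°–285°] simple-harmonic, h=14: θ=84.2° here. β=19.9, B=220.7. 14/2·(1 − cos(π·0.0902)) = 0.2790 → s = 0.2790
seg 2 [64.3°–285°] simple-harmonic, h=14: θ=170° here. β=105.7, B=220.7. 14/2·(1 − cos(π·0.4789)) = 6.5370 → s = 6.5370
θ=84.2°: R = R0 + s = 34 + 0.2790 = 34.2790
θ=170°: R = R0 + s = 34 + 6.5370 = 40.5370

θ=84.2°: 34.2790
θ=170°: 40.5370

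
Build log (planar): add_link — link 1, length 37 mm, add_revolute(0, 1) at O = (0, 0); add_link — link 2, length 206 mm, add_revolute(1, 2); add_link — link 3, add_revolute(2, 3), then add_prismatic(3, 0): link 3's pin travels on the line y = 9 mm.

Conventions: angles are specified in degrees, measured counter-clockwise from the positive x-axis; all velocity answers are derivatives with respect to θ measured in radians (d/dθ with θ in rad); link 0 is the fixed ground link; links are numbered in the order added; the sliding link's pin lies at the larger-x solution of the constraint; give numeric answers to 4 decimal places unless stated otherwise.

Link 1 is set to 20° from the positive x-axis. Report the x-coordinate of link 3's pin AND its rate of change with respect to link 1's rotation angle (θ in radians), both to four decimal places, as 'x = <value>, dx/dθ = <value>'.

geometry: r = 37 mm, L = 206 mm, e = 9 mm
crank pin P = (r cos θ, r sin θ) = (34.768627, 12.654745)
h = r sin θ − e = 12.654745 − 9 = 3.654745
x = r cos θ + √(L² − h²) = 34.768627 + 205.967577 = 240.736204
dx/dθ = −r sin θ − h·r cos θ/√(L² − h²) (θ in radians; h = 3.654745) = -13.271689

x = 240.7362, dx/dθ = -13.2717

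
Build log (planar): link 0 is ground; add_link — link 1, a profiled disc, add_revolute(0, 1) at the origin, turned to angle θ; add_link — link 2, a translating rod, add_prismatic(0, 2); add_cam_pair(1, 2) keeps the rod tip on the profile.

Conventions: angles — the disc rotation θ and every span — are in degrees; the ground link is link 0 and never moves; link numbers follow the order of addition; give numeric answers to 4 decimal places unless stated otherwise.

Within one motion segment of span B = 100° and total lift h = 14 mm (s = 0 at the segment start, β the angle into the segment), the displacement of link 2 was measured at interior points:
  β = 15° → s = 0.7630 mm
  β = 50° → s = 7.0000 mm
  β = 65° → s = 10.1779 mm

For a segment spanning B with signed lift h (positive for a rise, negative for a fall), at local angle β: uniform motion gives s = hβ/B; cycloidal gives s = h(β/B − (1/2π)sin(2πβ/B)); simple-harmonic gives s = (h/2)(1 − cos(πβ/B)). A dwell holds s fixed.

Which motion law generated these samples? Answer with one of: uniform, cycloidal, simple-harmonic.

candidates at β/B = r: uniform s = h·r (linear in β); cycloidal s = h·(r − sin(2πr)/(2π)); simple-harmonic s = (h/2)(1 − cos(πr))
β=15°: printed 0.7630 | uniform 2.1000, cycloidal 0.2974, simple-harmonic 0.7630
β=50°: printed 7.0000 | uniform 7.0000, cycloidal 7.0000, simple-harmonic 7.0000
β=65°: printed 10.1779 | uniform 9.1000, cycloidal 10.9026, simple-harmonic 10.1779
only one law matches every sample → simple-harmonic

simple-harmonic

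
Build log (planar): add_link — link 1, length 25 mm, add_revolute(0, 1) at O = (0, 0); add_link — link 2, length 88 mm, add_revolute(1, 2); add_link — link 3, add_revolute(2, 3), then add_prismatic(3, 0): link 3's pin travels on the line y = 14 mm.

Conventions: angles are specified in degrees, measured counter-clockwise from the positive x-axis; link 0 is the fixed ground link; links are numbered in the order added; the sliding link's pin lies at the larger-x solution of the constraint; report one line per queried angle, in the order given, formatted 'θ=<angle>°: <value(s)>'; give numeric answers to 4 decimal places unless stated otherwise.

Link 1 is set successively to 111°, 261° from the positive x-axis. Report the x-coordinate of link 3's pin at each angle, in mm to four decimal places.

geometry: r = 25 mm, L = 88 mm, e = 14 mm
θ=111°: crank pin P = (r cos θ, r sin θ) = (-8.959199, 23.339511)
θ=111°: h = r sin θ − e = 23.339511 − 14 = 9.339511
θ=111°: x = r cos θ + √(L² − h²) = -8.959199 + 87.502992 = 78.543793
θ=261°: crank pin P = (r cos θ, r sin θ) = (-3.910862, -24.692209)
θ=261°: h = r sin θ − e = -24.692209 − 14 = -38.692209
θ=261°: x = r cos θ + √(L² − h²) = -3.910862 + 79.037415 = 75.126554

θ=111°: 78.5438
θ=261°: 75.1266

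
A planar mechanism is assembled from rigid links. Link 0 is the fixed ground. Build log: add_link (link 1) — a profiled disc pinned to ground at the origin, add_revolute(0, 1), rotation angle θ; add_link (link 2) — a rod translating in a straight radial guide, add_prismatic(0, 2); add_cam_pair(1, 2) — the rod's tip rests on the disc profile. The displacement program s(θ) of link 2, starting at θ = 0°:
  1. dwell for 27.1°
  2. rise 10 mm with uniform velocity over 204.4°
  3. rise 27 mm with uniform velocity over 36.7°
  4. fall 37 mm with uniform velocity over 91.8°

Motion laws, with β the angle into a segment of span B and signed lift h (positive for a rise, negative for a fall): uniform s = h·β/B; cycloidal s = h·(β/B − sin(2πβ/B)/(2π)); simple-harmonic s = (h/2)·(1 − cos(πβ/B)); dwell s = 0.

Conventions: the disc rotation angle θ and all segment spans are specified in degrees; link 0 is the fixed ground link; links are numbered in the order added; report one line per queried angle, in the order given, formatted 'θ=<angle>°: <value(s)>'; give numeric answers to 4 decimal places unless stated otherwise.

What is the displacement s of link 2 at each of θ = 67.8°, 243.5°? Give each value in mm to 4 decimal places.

seg 1 [0°–27.1°] dwell: s stays 0.0000
seg 2 [27.1°–231.5°] uniform, h=10: θ=67.8° here. β=40.7, B=204.4. 10·40.7/204.4 = 1.9912 → s = 1.9912
seg 2 [27.1°–231.5°] uniform, h=10: full span → s += 10 → s = 10.0000
seg 3 [231.5°–268.2°] uniform, h=27: θ=243.5° here. β=12, B=36.7. 27·12/36.7 = 8.8283 → s = 18.8283

θ=67.8°: 1.9912
θ=243.5°: 18.8283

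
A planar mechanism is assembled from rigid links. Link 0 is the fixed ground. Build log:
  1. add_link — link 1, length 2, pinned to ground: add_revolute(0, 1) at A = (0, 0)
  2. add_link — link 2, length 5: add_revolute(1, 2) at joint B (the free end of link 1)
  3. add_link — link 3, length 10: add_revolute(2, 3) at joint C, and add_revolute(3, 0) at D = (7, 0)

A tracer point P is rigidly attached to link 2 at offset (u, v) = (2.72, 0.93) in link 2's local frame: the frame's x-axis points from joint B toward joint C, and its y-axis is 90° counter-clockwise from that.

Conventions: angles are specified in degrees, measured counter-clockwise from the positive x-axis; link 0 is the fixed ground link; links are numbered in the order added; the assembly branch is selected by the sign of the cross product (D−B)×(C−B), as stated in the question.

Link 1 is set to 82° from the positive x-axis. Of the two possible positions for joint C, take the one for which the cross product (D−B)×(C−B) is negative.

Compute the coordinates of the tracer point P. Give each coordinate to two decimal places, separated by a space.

A=(0,0), D=(7.00,0)
B = A + 2.00·(cos82°, sin82°) = (0.2783, 1.9805)
|BD| = 7.0074
circle(B,5.00) ∩ circle(D,10.00): a=-1.8478, h=4.6460
  candidates: C₊=(-0.1810,6.9594) cross=32.556; C₋=(-2.8073,-1.9538) cross=-32.556
  branch - wants cross < 0 → take C=(-2.8073,-1.9538) (cross=-32.556)
ex = (C−B)/|BC| = (-0.6171,-0.7869); ey = (0.7869,-0.6171)
P = B + 2.72·ex + 0.93·ey = (-0.6684,-0.7337)

-0.67 -0.73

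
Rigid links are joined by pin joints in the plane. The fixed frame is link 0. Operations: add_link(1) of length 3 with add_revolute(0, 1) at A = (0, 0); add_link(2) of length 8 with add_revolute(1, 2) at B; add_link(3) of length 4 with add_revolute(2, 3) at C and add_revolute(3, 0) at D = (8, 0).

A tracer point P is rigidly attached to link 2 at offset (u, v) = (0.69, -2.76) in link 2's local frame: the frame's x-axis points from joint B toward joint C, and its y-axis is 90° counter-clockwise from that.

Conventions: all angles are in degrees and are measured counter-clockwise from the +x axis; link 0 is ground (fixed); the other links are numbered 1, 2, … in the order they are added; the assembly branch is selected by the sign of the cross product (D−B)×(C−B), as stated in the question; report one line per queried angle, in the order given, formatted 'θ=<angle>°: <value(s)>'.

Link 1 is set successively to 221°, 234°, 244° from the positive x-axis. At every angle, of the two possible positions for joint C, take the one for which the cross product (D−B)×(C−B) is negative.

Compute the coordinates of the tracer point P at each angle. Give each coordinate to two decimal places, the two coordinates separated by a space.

A=(0,0), D=(8.00,0)
θ=221°: B = A + 3.00·(cos221°, sin221°) = (-2.2641, -1.9682)
θ=221°: |BD| = 10.4511
θ=221°: circle(B,8.00) ∩ circle(D,4.00): a=7.5220, h=2.7240
θ=221°:   candidates: C₊=(4.6103,2.1236) cross=28.469; C₋=(5.6362,-3.2269) cross=-28.469
θ=221°:   branch - wants cross < 0 → take C=(5.6362,-3.2269) (cross=-28.469)
θ=221°: ex = (C−B)/|BC| = (0.9875,-0.1573); ey = (0.1573,0.9875)
θ=221°: P = B + 0.69·ex + -2.76·ey = (-2.0170,-4.8024)
θ=234°: B = A + 3.00·(cos234°, sin234°) = (-1.7634, -2.4271)
θ=234°: |BD| = 10.0605
θ=234°: circle(B,8.00) ∩ circle(D,4.00): a=7.4158, h=3.0009
θ=234°:   candidates: C₊=(4.7095,2.2743) cross=30.191; C₋=(6.1574,-3.5503) cross=-30.191
θ=234°:   branch - wants cross < 0 → take C=(6.1574,-3.5503) (cross=-30.191)
θ=234°: ex = (C−B)/|BC| = (0.9901,-0.1404); ey = (0.1404,0.9901)
θ=234°: P = B + 0.69·ex + -2.76·ey = (-1.4677,-5.2566)
θ=244°: B = A + 3.00·(cos244°, sin244°) = (-1.3151, -2.6964)
θ=244°: |BD| = 9.6975
θ=244°: circle(B,8.00) ∩ circle(D,4.00): a=7.3236, h=3.2194
θ=244°:   candidates: C₊=(4.8246,2.4324) cross=31.220; C₋=(6.6149,-3.7525) cross=-31.220
θ=244°:   branch - wants cross < 0 → take C=(6.6149,-3.7525) (cross=-31.220)
θ=244°: ex = (C−B)/|BC| = (0.9912,-0.1320); ey = (0.1320,0.9912)
θ=244°: P = B + 0.69·ex + -2.76·ey = (-0.9955,-5.5233)

θ=221°: -2.02 -4.80
θ=234°: -1.47 -5.26
θ=244°: -1.00 -5.52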